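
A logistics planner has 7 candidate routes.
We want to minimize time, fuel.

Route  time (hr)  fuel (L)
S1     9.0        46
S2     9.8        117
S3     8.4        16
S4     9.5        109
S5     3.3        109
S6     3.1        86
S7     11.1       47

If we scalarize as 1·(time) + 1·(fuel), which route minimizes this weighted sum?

S3

S1: 1·9.0 + 1·46 = 55.0
S2: 1·9.8 + 1·117 = 126.8
S3: 1·8.4 + 1·16 = 24.4
S4: 1·9.5 + 1·109 = 118.5
S5: 1·3.3 + 1·109 = 112.3
S6: 1·3.1 + 1·86 = 89.1
S7: 1·11.1 + 1·47 = 58.1
Lowest: S3 at 24.4.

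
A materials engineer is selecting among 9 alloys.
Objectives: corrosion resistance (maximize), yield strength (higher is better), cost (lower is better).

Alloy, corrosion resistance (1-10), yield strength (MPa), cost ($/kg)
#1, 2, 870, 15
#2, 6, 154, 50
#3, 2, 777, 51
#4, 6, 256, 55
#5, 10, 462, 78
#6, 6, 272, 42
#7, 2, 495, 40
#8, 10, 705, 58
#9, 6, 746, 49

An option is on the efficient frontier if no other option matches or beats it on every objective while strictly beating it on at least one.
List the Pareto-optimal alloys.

#1: not dominated (best yield strength).
#2: dominated by #6 (corrosion resistance 6≥6, yield strength 272≥154, cost 42≤50).
#3: dominated by #1 (corrosion resistance 2≥2, yield strength 870≥777, cost 15≤51).
#4: dominated by #6 (corrosion resistance 6≥6, yield strength 272≥256, cost 42≤55).
#5: dominated by #8 (corrosion resistance 10≥10, yield strength 705≥462, cost 58≤78).
#6: not dominated.
#7: dominated by #1 (corrosion resistance 2≥2, yield strength 870≥495, cost 15≤40).
#8: not dominated.
#9: not dominated.

#1, #6, #8, #9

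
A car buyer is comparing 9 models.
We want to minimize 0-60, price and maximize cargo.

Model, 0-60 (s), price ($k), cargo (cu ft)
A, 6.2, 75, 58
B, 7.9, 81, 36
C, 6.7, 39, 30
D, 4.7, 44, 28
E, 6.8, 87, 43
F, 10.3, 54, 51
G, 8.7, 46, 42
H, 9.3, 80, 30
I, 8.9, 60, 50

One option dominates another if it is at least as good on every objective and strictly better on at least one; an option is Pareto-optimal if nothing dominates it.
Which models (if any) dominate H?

A: 0-60 6.2≤9.3, price 75≤80, cargo 58≥30 — dominates H.
C: 0-60 6.7≤9.3, price 39≤80, cargo 30≥30 — dominates H.
G: 0-60 8.7≤9.3, price 46≤80, cargo 42≥30 — dominates H.
I: 0-60 8.9≤9.3, price 60≤80, cargo 50≥30 — dominates H.
Others (B, D, E, F) are each worse than H on at least one objective.

A, C, G, I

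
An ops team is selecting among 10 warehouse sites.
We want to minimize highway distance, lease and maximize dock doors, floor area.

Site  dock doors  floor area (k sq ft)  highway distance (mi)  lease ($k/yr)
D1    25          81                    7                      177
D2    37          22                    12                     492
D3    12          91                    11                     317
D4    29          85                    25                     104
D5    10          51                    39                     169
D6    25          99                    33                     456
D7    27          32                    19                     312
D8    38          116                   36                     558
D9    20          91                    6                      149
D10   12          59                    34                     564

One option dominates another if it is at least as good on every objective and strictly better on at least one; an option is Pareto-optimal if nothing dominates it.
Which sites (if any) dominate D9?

none

D1: worse on floor area (81 vs 91).
D2: worse on floor area (22 vs 91).
D3: worse on dock doors (12 vs 20).
D4: worse on floor area (85 vs 91).
D5: worse on dock doors (10 vs 20).
D6: worse on highway distance (33 vs 6).
D7: worse on floor area (32 vs 91).
D8: worse on highway distance (36 vs 6).
D10: worse on dock doors (12 vs 20).
No option dominates D9.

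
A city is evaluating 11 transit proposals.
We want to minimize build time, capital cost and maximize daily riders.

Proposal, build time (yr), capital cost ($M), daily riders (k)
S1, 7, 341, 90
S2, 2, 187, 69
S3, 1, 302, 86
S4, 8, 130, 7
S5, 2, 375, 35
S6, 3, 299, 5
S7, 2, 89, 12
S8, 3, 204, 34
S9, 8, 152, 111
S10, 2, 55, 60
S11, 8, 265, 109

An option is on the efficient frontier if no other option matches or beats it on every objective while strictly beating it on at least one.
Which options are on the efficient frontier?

S1: not dominated.
S2: not dominated.
S3: not dominated (best build time).
S4: dominated by S7 (build time 2≤8, capital cost 89≤130, daily riders 12≥7).
S5: dominated by S2 (build time 2≤2, capital cost 187≤375, daily riders 69≥35).
S6: dominated by S2 (build time 2≤3, capital cost 187≤299, daily riders 69≥5).
S7: dominated by S10 (build time 2≤2, capital cost 55≤89, daily riders 60≥12).
S8: dominated by S2 (build time 2≤3, capital cost 187≤204, daily riders 69≥34).
S9: not dominated (best daily riders).
S10: not dominated (best capital cost).
S11: dominated by S9 (build time 8≤8, capital cost 152≤265, daily riders 111≥109).

S1, S2, S3, S9, S10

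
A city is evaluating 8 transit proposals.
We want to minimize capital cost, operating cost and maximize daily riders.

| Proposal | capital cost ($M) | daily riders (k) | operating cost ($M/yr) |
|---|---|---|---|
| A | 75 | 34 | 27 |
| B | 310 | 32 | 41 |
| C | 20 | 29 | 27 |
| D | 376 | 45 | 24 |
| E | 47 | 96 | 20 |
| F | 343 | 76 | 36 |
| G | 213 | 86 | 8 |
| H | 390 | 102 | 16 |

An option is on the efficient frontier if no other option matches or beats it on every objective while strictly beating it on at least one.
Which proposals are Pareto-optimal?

C, E, G, H

A: dominated by E (capital cost 47≤75, daily riders 96≥34, operating cost 20≤27).
B: dominated by A (capital cost 75≤310, daily riders 34≥32, operating cost 27≤41).
C: not dominated (best capital cost).
D: dominated by E (capital cost 47≤376, daily riders 96≥45, operating cost 20≤24).
E: not dominated.
F: dominated by E (capital cost 47≤343, daily riders 96≥76, operating cost 20≤36).
G: not dominated (best operating cost).
H: not dominated (best daily riders).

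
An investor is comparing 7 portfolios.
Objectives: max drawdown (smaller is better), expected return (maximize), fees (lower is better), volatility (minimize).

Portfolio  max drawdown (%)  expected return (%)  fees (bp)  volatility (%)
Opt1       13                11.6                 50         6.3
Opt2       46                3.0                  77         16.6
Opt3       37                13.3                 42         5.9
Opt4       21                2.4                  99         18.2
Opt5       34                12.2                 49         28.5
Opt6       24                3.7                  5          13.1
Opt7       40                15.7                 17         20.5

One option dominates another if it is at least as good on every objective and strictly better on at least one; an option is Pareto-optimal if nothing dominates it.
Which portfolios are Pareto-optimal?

Opt1, Opt3, Opt5, Opt6, Opt7

Opt1: not dominated (best max drawdown).
Opt2: dominated by Opt1 (max drawdown 13≤46, expected return 11.6≥3.0, fees 50≤77, volatility 6.3≤16.6).
Opt3: not dominated (best volatility).
Opt4: dominated by Opt1 (max drawdown 13≤21, expected return 11.6≥2.4, fees 50≤99, volatility 6.3≤18.2).
Opt5: not dominated.
Opt6: not dominated (best fees).
Opt7: not dominated (best expected return).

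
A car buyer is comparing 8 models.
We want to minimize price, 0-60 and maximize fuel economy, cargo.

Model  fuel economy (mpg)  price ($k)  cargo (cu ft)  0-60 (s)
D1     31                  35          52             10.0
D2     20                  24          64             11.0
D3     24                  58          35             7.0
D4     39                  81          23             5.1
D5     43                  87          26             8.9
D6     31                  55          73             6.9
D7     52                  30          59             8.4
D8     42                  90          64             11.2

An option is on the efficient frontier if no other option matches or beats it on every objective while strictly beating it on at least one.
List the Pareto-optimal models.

D2, D4, D6, D7, D8

D1: dominated by D7 (fuel economy 52≥31, price 30≤35, cargo 59≥52, 0-60 8.4≤10.0).
D2: not dominated (best price).
D3: dominated by D6 (fuel economy 31≥24, price 55≤58, cargo 73≥35, 0-60 6.9≤7.0).
D4: not dominated (best 0-60).
D5: dominated by D7 (fuel economy 52≥43, price 30≤87, cargo 59≥26, 0-60 8.4≤8.9).
D6: not dominated (best cargo).
D7: not dominated (best fuel economy).
D8: not dominated.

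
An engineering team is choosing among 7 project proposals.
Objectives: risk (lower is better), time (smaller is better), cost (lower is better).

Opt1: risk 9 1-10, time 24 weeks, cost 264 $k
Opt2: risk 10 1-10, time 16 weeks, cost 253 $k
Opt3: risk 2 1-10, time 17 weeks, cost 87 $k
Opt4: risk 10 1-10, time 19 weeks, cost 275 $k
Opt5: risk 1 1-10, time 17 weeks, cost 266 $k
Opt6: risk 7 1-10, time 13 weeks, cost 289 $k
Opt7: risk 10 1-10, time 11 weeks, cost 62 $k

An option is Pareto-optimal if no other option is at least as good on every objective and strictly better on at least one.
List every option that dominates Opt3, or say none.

Opt1: worse on risk (9 vs 2).
Opt2: worse on risk (10 vs 2).
Opt4: worse on risk (10 vs 2).
Opt5: worse on cost (266 vs 87).
Opt6: worse on risk (7 vs 2).
Opt7: worse on risk (10 vs 2).
No option dominates Opt3.

none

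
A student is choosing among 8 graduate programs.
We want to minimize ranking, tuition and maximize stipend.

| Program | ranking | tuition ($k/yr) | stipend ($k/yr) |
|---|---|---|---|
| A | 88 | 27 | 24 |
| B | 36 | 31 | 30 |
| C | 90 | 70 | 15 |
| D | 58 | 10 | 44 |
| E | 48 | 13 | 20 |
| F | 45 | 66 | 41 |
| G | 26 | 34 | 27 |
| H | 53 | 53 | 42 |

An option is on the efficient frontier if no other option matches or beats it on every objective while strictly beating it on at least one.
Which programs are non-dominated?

A: dominated by D (ranking 58≤88, tuition 10≤27, stipend 44≥24).
B: not dominated.
C: dominated by A (ranking 88≤90, tuition 27≤70, stipend 24≥15).
D: not dominated (best tuition).
E: not dominated.
F: not dominated.
G: not dominated (best ranking).
H: not dominated.

B, D, E, F, G, H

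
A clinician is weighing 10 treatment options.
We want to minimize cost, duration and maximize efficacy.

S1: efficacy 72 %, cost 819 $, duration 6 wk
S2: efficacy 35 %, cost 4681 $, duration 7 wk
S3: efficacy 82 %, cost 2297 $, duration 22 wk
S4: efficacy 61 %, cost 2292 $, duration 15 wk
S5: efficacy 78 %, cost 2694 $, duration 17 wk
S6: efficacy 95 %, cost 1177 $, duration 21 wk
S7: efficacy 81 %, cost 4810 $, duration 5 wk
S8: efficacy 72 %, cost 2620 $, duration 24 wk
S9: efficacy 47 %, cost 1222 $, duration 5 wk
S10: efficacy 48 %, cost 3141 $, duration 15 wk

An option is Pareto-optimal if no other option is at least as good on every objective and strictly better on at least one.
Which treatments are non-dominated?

S1, S5, S6, S7, S9

S1: not dominated (best cost).
S2: dominated by S1 (efficacy 72≥35, cost 819≤4681, duration 6≤7).
S3: dominated by S6 (efficacy 95≥82, cost 1177≤2297, duration 21≤22).
S4: dominated by S1 (efficacy 72≥61, cost 819≤2292, duration 6≤15).
S5: not dominated.
S6: not dominated (best efficacy).
S7: not dominated.
S8: dominated by S1 (efficacy 72≥72, cost 819≤2620, duration 6≤24).
S9: not dominated.
S10: dominated by S1 (efficacy 72≥48, cost 819≤3141, duration 6≤15).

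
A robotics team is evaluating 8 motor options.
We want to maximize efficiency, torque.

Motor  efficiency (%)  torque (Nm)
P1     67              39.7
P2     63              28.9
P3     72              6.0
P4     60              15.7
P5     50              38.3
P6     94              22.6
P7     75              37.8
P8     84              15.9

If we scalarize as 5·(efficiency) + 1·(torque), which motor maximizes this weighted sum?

P1: 5·67 + 1·39.7 = 374.7
P2: 5·63 + 1·28.9 = 343.9
P3: 5·72 + 1·6.0 = 366.0
P4: 5·60 + 1·15.7 = 315.7
P5: 5·50 + 1·38.3 = 288.3
P6: 5·94 + 1·22.6 = 492.6
P7: 5·75 + 1·37.8 = 412.8
P8: 5·84 + 1·15.9 = 435.9
Highest: P6 at 492.6.

P6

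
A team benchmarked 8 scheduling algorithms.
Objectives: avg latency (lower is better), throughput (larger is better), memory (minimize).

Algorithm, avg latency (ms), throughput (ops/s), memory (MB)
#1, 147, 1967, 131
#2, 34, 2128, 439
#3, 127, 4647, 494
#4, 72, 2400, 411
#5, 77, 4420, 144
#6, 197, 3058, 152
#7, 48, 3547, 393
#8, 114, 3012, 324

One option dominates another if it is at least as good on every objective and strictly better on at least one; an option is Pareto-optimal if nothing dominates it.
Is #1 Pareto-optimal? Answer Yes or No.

#2: worse on memory (439 vs 131).
#3: worse on memory (494 vs 131).
#4: worse on memory (411 vs 131).
#5: worse on memory (144 vs 131).
#6: worse on avg latency (197 vs 147).
#7: worse on memory (393 vs 131).
#8: worse on memory (324 vs 131).
No option is at least as good as #1 on every objective and strictly better on one.

Yes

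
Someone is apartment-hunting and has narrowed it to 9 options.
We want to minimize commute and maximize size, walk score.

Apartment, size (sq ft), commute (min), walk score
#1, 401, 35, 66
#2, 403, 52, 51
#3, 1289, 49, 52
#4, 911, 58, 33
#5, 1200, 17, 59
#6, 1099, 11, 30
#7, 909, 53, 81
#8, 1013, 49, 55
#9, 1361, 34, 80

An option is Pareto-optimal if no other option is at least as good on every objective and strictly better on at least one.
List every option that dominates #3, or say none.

#9

#9: size 1361≥1289, commute 34≤49, walk score 80≥52 — dominates #3.
Others (#1, #2, #4, #5, #6, #7, #8) are each worse than #3 on at least one objective.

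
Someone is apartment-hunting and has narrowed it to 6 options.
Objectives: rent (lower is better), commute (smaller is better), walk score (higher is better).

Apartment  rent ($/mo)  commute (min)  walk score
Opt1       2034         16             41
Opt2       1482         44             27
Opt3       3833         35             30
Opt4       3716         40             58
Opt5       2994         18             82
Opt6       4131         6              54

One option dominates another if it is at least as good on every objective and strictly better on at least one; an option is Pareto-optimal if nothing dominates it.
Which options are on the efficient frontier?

Opt1, Opt2, Opt5, Opt6

Opt1: not dominated.
Opt2: not dominated (best rent).
Opt3: dominated by Opt1 (rent 2034≤3833, commute 16≤35, walk score 41≥30).
Opt4: dominated by Opt5 (rent 2994≤3716, commute 18≤40, walk score 82≥58).
Opt5: not dominated (best walk score).
Opt6: not dominated (best commute).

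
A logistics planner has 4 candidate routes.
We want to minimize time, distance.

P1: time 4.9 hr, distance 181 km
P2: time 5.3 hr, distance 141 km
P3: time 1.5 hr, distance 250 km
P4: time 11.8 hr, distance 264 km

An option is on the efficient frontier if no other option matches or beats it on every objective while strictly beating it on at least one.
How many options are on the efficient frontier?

P1: not dominated.
P2: not dominated (best distance).
P3: not dominated (best time).
P4: dominated by P1 (time 4.9≤11.8, distance 181≤264).
Pareto-optimal: P1, P2, P3 → 3.

3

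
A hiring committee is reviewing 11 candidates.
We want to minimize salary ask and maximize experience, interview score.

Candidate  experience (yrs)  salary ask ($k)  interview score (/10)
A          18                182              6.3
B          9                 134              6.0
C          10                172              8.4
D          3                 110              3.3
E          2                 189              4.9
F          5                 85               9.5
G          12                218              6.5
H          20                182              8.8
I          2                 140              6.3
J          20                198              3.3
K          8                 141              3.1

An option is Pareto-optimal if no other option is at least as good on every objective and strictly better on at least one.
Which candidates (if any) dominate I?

F: experience 5≥2, salary ask 85≤140, interview score 9.5≥6.3 — dominates I.
Others (A, B, C, D, E, G, H, J, K) are each worse than I on at least one objective.

F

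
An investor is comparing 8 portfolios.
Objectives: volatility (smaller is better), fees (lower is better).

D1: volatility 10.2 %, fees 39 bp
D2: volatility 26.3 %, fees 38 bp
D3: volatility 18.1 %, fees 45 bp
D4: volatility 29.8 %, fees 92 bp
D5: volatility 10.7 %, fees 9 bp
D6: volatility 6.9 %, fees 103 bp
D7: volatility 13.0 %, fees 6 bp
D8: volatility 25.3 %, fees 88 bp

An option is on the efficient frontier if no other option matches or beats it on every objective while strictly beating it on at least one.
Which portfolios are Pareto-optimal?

D1: not dominated.
D2: dominated by D5 (volatility 10.7≤26.3, fees 9≤38).
D3: dominated by D1 (volatility 10.2≤18.1, fees 39≤45).
D4: dominated by D1 (volatility 10.2≤29.8, fees 39≤92).
D5: not dominated.
D6: not dominated (best volatility).
D7: not dominated (best fees).
D8: dominated by D1 (volatility 10.2≤25.3, fees 39≤88).

D1, D5, D6, D7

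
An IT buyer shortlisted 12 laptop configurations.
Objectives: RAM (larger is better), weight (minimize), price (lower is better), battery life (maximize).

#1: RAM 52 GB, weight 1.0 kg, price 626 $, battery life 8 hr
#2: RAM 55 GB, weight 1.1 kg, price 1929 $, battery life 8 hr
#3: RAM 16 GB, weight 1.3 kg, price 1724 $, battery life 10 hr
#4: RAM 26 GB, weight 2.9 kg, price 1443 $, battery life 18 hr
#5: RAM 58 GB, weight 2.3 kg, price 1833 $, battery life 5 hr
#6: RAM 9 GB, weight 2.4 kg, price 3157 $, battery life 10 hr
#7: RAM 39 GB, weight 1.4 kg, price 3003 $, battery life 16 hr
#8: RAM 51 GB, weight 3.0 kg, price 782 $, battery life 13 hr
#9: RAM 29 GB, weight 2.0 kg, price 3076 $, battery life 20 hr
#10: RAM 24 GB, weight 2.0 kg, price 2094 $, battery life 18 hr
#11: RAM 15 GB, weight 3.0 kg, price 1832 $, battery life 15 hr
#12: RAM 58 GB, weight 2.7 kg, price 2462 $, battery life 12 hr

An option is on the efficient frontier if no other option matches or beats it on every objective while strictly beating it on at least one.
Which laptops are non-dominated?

#1: not dominated (best weight).
#2: not dominated.
#3: not dominated.
#4: not dominated.
#5: not dominated.
#6: dominated by #3 (RAM 16≥9, weight 1.3≤2.4, price 1724≤3157, battery life 10≥10).
#7: not dominated.
#8: not dominated.
#9: not dominated (best battery life).
#10: not dominated.
#11: dominated by #4 (RAM 26≥15, weight 2.9≤3.0, price 1443≤1832, battery life 18≥15).
#12: not dominated.

#1, #2, #3, #4, #5, #7, #8, #9, #10, #12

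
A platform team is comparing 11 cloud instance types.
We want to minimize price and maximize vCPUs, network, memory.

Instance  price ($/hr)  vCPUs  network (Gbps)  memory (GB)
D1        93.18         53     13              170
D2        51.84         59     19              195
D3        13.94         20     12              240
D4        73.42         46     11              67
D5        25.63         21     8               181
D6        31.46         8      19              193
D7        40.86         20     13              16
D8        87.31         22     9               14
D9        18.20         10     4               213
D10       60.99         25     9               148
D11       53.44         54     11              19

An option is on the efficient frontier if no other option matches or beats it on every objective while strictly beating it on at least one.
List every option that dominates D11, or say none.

D2: price 51.84≤53.44, vCPUs 59≥54, network 19≥11, memory 195≥19 — dominates D11.
Others (D1, D3, D4, D5, D6, D7, D8, D9, D10) are each worse than D11 on at least one objective.

D2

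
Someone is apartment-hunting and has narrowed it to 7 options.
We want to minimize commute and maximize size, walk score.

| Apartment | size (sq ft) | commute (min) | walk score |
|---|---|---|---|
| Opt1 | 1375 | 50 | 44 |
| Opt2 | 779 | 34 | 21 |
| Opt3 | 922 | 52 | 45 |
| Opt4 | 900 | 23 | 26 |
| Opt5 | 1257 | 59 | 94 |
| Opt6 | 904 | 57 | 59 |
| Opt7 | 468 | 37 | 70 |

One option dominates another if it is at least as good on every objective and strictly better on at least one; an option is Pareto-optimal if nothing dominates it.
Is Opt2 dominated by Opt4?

Yes

Opt4 vs Opt2: size 900≥779, commute 23≤34, walk score 26≥21 — Opt4 is at least as good on every objective with at least one strict improvement.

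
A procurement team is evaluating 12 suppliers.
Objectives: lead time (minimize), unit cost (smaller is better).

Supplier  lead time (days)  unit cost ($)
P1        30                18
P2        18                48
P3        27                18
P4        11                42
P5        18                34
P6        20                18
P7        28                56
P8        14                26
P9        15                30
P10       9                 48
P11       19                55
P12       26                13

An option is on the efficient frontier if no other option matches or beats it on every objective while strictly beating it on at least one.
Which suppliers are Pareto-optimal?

P1: dominated by P3 (lead time 27≤30, unit cost 18≤18).
P2: dominated by P4 (lead time 11≤18, unit cost 42≤48).
P3: dominated by P6 (lead time 20≤27, unit cost 18≤18).
P4: not dominated.
P5: dominated by P8 (lead time 14≤18, unit cost 26≤34).
P6: not dominated.
P7: dominated by P2 (lead time 18≤28, unit cost 48≤56).
P8: not dominated.
P9: dominated by P8 (lead time 14≤15, unit cost 26≤30).
P10: not dominated (best lead time).
P11: dominated by P2 (lead time 18≤19, unit cost 48≤55).
P12: not dominated (best unit cost).

P4, P6, P8, P10, P12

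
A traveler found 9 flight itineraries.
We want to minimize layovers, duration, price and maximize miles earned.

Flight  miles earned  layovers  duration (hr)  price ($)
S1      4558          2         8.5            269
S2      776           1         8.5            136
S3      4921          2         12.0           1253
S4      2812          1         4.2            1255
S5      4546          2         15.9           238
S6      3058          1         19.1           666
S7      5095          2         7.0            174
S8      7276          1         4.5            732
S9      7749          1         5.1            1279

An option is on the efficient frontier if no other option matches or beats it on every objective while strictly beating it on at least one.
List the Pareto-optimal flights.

S2, S4, S6, S7, S8, S9

S1: dominated by S7 (miles earned 5095≥4558, layovers 2≤2, duration 7.0≤8.5, price 174≤269).
S2: not dominated (best price).
S3: dominated by S7 (miles earned 5095≥4921, layovers 2≤2, duration 7.0≤12.0, price 174≤1253).
S4: not dominated (best duration).
S5: dominated by S7 (miles earned 5095≥4546, layovers 2≤2, duration 7.0≤15.9, price 174≤238).
S6: not dominated.
S7: not dominated.
S8: not dominated.
S9: not dominated (best miles earned).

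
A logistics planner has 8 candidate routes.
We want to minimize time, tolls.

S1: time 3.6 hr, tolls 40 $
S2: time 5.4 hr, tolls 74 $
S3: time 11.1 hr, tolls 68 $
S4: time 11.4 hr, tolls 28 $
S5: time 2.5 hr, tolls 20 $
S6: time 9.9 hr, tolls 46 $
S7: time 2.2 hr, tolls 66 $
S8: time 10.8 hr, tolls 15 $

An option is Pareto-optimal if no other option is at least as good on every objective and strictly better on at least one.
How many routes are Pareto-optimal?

S1: dominated by S5 (time 2.5≤3.6, tolls 20≤40).
S2: dominated by S1 (time 3.6≤5.4, tolls 40≤74).
S3: dominated by S1 (time 3.6≤11.1, tolls 40≤68).
S4: dominated by S5 (time 2.5≤11.4, tolls 20≤28).
S5: not dominated.
S6: dominated by S1 (time 3.6≤9.9, tolls 40≤46).
S7: not dominated (best time).
S8: not dominated (best tolls).
Pareto-optimal: S5, S7, S8 → 3.

3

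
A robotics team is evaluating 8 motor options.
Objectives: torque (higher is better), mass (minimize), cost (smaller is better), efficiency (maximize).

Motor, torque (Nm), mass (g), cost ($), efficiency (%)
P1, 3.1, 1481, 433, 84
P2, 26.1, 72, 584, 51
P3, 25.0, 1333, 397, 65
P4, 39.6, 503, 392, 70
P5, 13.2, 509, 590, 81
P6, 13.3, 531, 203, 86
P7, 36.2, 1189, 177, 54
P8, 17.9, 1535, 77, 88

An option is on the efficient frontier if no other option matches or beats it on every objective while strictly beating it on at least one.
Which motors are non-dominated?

P1: dominated by P6 (torque 13.3≥3.1, mass 531≤1481, cost 203≤433, efficiency 86≥84).
P2: not dominated (best mass).
P3: dominated by P4 (torque 39.6≥25.0, mass 503≤1333, cost 392≤397, efficiency 70≥65).
P4: not dominated (best torque).
P5: not dominated.
P6: not dominated.
P7: not dominated.
P8: not dominated (best cost).

P2, P4, P5, P6, P7, P8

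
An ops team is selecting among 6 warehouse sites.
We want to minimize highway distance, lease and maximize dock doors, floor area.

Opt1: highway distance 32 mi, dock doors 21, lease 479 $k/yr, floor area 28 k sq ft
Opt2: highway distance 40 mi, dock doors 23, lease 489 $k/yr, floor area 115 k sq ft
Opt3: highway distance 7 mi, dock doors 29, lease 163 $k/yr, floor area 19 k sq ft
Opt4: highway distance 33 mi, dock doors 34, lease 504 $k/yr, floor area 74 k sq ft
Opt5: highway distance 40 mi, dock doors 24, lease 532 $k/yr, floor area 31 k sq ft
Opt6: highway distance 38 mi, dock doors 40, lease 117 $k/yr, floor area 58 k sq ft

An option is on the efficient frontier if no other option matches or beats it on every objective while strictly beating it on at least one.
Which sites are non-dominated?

Opt1, Opt2, Opt3, Opt4, Opt6

Opt1: not dominated.
Opt2: not dominated (best floor area).
Opt3: not dominated (best highway distance).
Opt4: not dominated.
Opt5: dominated by Opt4 (highway distance 33≤40, dock doors 34≥24, lease 504≤532, floor area 74≥31).
Opt6: not dominated (best dock doors).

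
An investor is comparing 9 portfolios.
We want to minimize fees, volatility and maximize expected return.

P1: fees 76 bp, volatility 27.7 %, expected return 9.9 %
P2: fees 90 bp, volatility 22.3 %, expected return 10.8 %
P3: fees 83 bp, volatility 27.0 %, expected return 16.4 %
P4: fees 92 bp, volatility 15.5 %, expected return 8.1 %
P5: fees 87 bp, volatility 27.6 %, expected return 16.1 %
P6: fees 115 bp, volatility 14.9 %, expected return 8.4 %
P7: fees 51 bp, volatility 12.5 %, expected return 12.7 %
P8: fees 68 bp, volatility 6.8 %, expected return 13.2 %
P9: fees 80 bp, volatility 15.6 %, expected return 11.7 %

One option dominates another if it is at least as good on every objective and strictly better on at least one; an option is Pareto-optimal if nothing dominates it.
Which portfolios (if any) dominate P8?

none

P1: worse on fees (76 vs 68).
P2: worse on fees (90 vs 68).
P3: worse on fees (83 vs 68).
P4: worse on fees (92 vs 68).
P5: worse on fees (87 vs 68).
P6: worse on fees (115 vs 68).
P7: worse on volatility (12.5 vs 6.8).
P9: worse on fees (80 vs 68).
No option dominates P8.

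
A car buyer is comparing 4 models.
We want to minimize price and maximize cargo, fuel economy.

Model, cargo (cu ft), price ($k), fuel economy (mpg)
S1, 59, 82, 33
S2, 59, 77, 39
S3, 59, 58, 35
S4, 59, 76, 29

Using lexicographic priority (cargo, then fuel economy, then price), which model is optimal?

First maximize cargo: best is 59, kept {S1, S2, S3, S4}.
Then maximize fuel economy: best is 39, kept {S2}.

S2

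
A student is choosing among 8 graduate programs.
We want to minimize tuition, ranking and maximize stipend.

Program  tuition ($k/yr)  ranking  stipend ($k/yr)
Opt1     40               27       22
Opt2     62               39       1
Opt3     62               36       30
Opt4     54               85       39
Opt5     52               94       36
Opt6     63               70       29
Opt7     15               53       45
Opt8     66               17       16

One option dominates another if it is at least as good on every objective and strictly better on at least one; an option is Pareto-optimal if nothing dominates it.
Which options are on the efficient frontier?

Opt1: not dominated.
Opt2: dominated by Opt1 (tuition 40≤62, ranking 27≤39, stipend 22≥1).
Opt3: not dominated.
Opt4: dominated by Opt7 (tuition 15≤54, ranking 53≤85, stipend 45≥39).
Opt5: dominated by Opt7 (tuition 15≤52, ranking 53≤94, stipend 45≥36).
Opt6: dominated by Opt3 (tuition 62≤63, ranking 36≤70, stipend 30≥29).
Opt7: not dominated (best tuition).
Opt8: not dominated (best ranking).

Opt1, Opt3, Opt7, Opt8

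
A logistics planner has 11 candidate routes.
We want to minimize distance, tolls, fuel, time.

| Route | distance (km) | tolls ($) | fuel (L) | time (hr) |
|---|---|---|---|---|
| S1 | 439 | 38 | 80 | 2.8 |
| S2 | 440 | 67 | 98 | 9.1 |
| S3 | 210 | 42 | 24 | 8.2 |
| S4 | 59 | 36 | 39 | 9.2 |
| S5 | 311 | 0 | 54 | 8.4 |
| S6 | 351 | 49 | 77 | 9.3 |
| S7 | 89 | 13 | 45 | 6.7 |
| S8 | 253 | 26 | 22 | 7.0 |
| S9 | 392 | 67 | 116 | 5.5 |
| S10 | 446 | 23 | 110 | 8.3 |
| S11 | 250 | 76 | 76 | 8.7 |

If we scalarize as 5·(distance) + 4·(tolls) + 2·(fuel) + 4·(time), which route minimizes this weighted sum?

S1: 5·439 + 4·38 + 2·80 + 4·2.8 = 2518.2
S2: 5·440 + 4·67 + 2·98 + 4·9.1 = 2700.4
S3: 5·210 + 4·42 + 2·24 + 4·8.2 = 1298.8
S4: 5·59 + 4·36 + 2·39 + 4·9.2 = 553.8
S5: 5·311 + 4·0 + 2·54 + 4·8.4 = 1696.6
S6: 5·351 + 4·49 + 2·77 + 4·9.3 = 2142.2
S7: 5·89 + 4·13 + 2·45 + 4·6.7 = 613.8
S8: 5·253 + 4·26 + 2·22 + 4·7.0 = 1441.0
S9: 5·392 + 4·67 + 2·116 + 4·5.5 = 2482.0
S10: 5·446 + 4·23 + 2·110 + 4·8.3 = 2575.2
S11: 5·250 + 4·76 + 2·76 + 4·8.7 = 1740.8
Lowest: S4 at 553.8.

S4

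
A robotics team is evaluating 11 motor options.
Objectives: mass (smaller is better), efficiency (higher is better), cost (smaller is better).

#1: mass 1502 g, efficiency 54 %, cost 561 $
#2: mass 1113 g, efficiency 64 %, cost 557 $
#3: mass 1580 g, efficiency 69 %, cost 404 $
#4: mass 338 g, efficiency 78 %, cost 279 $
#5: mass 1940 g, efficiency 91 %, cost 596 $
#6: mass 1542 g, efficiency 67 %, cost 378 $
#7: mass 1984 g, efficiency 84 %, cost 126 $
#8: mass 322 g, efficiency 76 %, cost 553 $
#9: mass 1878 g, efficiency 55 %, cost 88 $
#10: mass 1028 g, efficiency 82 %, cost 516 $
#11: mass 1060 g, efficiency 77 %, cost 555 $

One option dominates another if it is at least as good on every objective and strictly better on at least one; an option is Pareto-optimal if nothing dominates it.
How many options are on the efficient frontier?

#1: dominated by #2 (mass 1113≤1502, efficiency 64≥54, cost 557≤561).
#2: dominated by #4 (mass 338≤1113, efficiency 78≥64, cost 279≤557).
#3: dominated by #4 (mass 338≤1580, efficiency 78≥69, cost 279≤404).
#4: not dominated.
#5: not dominated (best efficiency).
#6: dominated by #4 (mass 338≤1542, efficiency 78≥67, cost 279≤378).
#7: not dominated.
#8: not dominated (best mass).
#9: not dominated (best cost).
#10: not dominated.
#11: dominated by #4 (mass 338≤1060, efficiency 78≥77, cost 279≤555).
Pareto-optimal: #4, #5, #7, #8, #9, #10 → 6.

6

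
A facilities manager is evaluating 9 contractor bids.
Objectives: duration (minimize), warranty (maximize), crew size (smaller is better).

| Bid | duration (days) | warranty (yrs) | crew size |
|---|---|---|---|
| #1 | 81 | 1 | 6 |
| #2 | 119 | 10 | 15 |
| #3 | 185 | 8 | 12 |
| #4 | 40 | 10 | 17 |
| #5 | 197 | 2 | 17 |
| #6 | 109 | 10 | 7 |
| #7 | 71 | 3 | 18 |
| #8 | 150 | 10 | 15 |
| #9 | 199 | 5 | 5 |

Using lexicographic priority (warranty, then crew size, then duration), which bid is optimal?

First maximize warranty: best is 10, kept {#2, #4, #6, #8}.
Then minimize crew size: best is 7, kept {#6}.

#6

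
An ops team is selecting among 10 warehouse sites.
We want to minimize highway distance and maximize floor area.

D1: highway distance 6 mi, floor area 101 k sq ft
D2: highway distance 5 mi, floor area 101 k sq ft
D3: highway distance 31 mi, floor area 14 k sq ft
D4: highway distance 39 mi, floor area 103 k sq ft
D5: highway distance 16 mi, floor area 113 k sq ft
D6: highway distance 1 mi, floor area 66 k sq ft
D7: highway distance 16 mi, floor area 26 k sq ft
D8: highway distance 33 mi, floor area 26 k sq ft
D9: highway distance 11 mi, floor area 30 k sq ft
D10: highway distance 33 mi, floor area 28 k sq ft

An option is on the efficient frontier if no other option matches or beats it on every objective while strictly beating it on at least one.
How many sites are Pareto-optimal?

3

D1: dominated by D2 (highway distance 5≤6, floor area 101≥101).
D2: not dominated.
D3: dominated by D1 (highway distance 6≤31, floor area 101≥14).
D4: dominated by D5 (highway distance 16≤39, floor area 113≥103).
D5: not dominated (best floor area).
D6: not dominated (best highway distance).
D7: dominated by D1 (highway distance 6≤16, floor area 101≥26).
D8: dominated by D1 (highway distance 6≤33, floor area 101≥26).
D9: dominated by D1 (highway distance 6≤11, floor area 101≥30).
D10: dominated by D1 (highway distance 6≤33, floor area 101≥28).
Pareto-optimal: D2, D5, D6 → 3.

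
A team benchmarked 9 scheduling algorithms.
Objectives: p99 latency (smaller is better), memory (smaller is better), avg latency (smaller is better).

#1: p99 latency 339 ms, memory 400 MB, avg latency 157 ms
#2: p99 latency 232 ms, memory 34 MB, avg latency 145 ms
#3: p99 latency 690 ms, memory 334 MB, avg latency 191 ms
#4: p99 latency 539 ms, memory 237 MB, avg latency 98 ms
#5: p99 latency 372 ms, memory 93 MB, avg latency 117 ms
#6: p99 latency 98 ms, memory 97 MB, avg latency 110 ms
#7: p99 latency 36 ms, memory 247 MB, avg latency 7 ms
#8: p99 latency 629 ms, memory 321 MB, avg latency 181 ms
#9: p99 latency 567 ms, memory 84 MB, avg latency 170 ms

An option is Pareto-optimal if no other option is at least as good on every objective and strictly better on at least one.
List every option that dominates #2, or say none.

#1: worse on p99 latency (339 vs 232).
#3: worse on p99 latency (690 vs 232).
#4: worse on p99 latency (539 vs 232).
#5: worse on p99 latency (372 vs 232).
#6: worse on memory (97 vs 34).
#7: worse on memory (247 vs 34).
#8: worse on p99 latency (629 vs 232).
#9: worse on p99 latency (567 vs 232).
No option dominates #2.

none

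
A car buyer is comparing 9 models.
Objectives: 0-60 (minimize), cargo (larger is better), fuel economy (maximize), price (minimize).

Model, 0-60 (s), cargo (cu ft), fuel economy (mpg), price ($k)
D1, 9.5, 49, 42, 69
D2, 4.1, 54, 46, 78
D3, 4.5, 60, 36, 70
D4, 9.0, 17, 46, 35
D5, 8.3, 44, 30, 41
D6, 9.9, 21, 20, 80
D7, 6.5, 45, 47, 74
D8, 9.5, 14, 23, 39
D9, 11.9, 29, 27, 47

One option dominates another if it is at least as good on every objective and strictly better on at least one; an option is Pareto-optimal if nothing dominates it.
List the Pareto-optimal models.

D1, D2, D3, D4, D5, D7

D1: not dominated.
D2: not dominated (best 0-60).
D3: not dominated (best cargo).
D4: not dominated (best price).
D5: not dominated.
D6: dominated by D1 (0-60 9.5≤9.9, cargo 49≥21, fuel economy 42≥20, price 69≤80).
D7: not dominated (best fuel economy).
D8: dominated by D4 (0-60 9.0≤9.5, cargo 17≥14, fuel economy 46≥23, price 35≤39).
D9: dominated by D5 (0-60 8.3≤11.9, cargo 44≥29, fuel economy 30≥27, price 41≤47).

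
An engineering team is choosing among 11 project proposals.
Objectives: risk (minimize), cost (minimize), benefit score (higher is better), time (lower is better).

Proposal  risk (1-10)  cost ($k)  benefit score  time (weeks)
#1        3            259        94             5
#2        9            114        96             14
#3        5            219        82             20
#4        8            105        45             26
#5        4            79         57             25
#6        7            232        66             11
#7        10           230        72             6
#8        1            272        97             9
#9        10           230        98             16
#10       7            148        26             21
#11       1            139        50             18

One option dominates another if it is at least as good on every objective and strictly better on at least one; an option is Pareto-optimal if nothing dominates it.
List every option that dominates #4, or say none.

#5

#5: risk 4≤8, cost 79≤105, benefit score 57≥45, time 25≤26 — dominates #4.
Others (#1, #2, #3, #6, #7, #8, #9, #10, #11) are each worse than #4 on at least one objective.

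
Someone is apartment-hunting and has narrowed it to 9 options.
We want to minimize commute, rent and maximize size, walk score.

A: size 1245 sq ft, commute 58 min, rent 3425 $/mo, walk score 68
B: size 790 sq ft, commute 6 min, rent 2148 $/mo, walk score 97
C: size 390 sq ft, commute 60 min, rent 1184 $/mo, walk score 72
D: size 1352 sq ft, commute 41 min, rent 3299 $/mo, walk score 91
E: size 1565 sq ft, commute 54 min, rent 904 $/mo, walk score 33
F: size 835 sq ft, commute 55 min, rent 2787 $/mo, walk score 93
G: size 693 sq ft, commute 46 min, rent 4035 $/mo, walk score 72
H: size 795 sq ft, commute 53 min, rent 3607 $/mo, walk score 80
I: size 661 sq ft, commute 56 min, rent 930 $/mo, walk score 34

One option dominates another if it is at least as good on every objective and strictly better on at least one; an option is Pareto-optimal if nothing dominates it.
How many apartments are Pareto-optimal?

A: dominated by D (size 1352≥1245, commute 41≤58, rent 3299≤3425, walk score 91≥68).
B: not dominated (best commute).
C: not dominated.
D: not dominated.
E: not dominated (best size).
F: not dominated.
G: dominated by B (size 790≥693, commute 6≤46, rent 2148≤4035, walk score 97≥72).
H: dominated by D (size 1352≥795, commute 41≤53, rent 3299≤3607, walk score 91≥80).
I: not dominated.
Pareto-optimal: B, C, D, E, F, I → 6.

6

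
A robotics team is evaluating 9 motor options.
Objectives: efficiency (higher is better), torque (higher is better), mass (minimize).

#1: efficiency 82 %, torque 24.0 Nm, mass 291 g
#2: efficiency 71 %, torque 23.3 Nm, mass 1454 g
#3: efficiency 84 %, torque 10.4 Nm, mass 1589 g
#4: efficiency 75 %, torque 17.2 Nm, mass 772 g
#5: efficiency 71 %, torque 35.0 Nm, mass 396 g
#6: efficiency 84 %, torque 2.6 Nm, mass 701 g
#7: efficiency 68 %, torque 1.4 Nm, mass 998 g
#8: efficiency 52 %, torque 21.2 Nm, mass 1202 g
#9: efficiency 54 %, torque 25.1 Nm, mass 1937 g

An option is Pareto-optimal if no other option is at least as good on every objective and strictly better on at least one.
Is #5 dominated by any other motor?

No

#1: worse on torque (24.0 vs 35.0).
#2: worse on torque (23.3 vs 35.0).
#3: worse on torque (10.4 vs 35.0).
#4: worse on torque (17.2 vs 35.0).
#6: worse on torque (2.6 vs 35.0).
#7: worse on efficiency (68 vs 71).
#8: worse on efficiency (52 vs 71).
#9: worse on efficiency (54 vs 71).
No option is at least as good as #5 on every objective and strictly better on one.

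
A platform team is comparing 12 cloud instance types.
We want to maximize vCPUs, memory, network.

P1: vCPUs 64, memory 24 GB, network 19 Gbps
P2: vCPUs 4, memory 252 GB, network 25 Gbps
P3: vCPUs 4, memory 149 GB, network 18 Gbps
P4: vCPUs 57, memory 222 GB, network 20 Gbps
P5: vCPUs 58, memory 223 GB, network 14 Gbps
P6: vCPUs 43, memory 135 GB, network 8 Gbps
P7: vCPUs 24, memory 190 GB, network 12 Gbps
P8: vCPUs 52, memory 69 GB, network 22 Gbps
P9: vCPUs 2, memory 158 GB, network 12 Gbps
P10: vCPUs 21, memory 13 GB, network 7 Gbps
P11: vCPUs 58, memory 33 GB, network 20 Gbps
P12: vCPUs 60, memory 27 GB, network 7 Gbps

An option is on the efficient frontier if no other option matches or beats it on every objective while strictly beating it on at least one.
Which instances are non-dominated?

P1, P2, P4, P5, P8, P11, P12

P1: not dominated (best vCPUs).
P2: not dominated (best memory).
P3: dominated by P2 (vCPUs 4≥4, memory 252≥149, network 25≥18).
P4: not dominated.
P5: not dominated.
P6: dominated by P4 (vCPUs 57≥43, memory 222≥135, network 20≥8).
P7: dominated by P4 (vCPUs 57≥24, memory 222≥190, network 20≥12).
P8: not dominated.
P9: dominated by P2 (vCPUs 4≥2, memory 252≥158, network 25≥12).
P10: dominated by P1 (vCPUs 64≥21, memory 24≥13, network 19≥7).
P11: not dominated.
P12: not dominated.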